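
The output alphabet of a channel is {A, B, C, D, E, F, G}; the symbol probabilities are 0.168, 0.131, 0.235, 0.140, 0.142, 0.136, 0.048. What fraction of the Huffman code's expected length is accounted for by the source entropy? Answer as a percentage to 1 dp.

97.9%

Entropy H = −Σ p log₂ p ≈ 2.7062 bits.
Huffman merges: 6/125+131/1000→179/1000; 17/125+7/50→69/250; 71/500+21/125→31/100; 179/1000+47/200→207/500; 69/250+31/100→293/500; 207/500+293/500→1. L = 553/200 ≈ 2.7650.
Efficiency = H/L = 2.7062/2.7650 = 97.9%.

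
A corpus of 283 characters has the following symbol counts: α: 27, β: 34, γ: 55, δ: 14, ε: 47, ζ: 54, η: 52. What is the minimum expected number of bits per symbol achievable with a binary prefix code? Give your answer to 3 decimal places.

Probabilities are the counts divided by 283.
Repeatedly combine the two least-probable nodes; the expected code length is the sum of the merged weights.
merge 14/283 + 27/283 → 41/283
merge 34/283 + 41/283 → 75/283
merge 47/283 + 52/283 → 99/283
merge 54/283 + 55/283 → 109/283
merge 75/283 + 99/283 → 174/283
merge 109/283 + 174/283 → 1
L = 41/283 + 75/283 + 99/283 + 109/283 + 174/283 + 1 = 781/283 ≈ 2.760 bits/symbol.

2.760 bits/symbol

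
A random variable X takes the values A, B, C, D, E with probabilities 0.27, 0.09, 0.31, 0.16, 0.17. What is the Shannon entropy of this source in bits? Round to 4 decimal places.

2.2041 bits

H = −Σ pᵢ log₂ pᵢ.
−0.27·log₂(0.27) = 0.5100
−0.09·log₂(0.09) = 0.3127
−0.31·log₂(0.31) = 0.5238
−0.16·log₂(0.16) = 0.4230
−0.17·log₂(0.17) = 0.4346
Sum ≈ 2.2041 → 2.2041 bits.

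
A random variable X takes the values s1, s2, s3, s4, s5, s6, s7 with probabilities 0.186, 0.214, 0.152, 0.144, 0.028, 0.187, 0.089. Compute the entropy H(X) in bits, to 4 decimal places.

2.6505 bits

H = −Σ pᵢ log₂ pᵢ.
−0.186·log₂(0.186) = 0.4514
−0.214·log₂(0.214) = 0.4760
−0.152·log₂(0.152) = 0.4131
−0.144·log₂(0.144) = 0.4026
−0.028·log₂(0.028) = 0.1444
−0.187·log₂(0.187) = 0.4523
−0.089·log₂(0.089) = 0.3106
Sum ≈ 2.6505 → 2.6505 bits.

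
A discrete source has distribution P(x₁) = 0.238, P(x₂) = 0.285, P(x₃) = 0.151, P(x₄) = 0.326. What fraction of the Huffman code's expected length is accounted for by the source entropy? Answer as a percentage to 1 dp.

Entropy H = −Σ p log₂ p ≈ 1.9480 bits.
Huffman merges: 151/1000+119/500→389/1000; 57/200+163/500→611/1000; 389/1000+611/1000→1. L = 2 ≈ 2.0000.
Efficiency = H/L = 1.9480/2.0000 = 97.4%.

97.4%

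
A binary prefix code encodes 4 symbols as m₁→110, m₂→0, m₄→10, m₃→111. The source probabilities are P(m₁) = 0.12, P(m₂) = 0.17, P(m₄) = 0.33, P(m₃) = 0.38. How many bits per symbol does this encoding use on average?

L̄ = Σ pᵢ·ℓᵢ = 0.12·3 + 0.17·1 + 0.33·2 + 0.38·3 = 2.33 bits/symbol.

2.33 bits/symbol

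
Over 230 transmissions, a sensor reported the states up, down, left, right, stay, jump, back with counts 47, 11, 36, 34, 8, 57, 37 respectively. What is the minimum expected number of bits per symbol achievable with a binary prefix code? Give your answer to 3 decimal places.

2.630 bits/symbol

Probabilities are the counts divided by 230.
Repeatedly combine the two least-probable nodes; the expected code length is the sum of the merged weights.
merge 4/115 + 11/230 → 19/230
merge 19/230 + 17/115 → 53/230
merge 18/115 + 37/230 → 73/230
merge 47/230 + 53/230 → 10/23
merge 57/230 + 73/230 → 13/23
merge 10/23 + 13/23 → 1
L = 19/230 + 53/230 + 73/230 + 10/23 + 13/23 + 1 = 121/46 ≈ 2.630 bits/symbol.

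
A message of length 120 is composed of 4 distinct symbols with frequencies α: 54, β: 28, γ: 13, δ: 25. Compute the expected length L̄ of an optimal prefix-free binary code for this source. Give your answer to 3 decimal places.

Probabilities are the counts divided by 120.
Repeatedly combine the two least-probable nodes; the expected code length is the sum of the merged weights.
merge 13/120 + 5/24 → 19/60
merge 7/30 + 19/60 → 11/20
merge 9/20 + 11/20 → 1
L = 19/60 + 11/20 + 1 = 28/15 ≈ 1.867 bits/symbol.

1.867 bits/symbol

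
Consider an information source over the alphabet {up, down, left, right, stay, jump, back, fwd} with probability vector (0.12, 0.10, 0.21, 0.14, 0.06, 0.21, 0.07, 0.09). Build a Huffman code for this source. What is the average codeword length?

Repeatedly combine the two least-probable nodes; the expected code length is the sum of the merged weights.
merge 3/50 + 7/100 → 13/100
merge 9/100 + 1/10 → 19/100
merge 3/25 + 13/100 → 1/4
merge 7/50 + 19/100 → 33/100
merge 21/100 + 21/100 → 21/50
merge 1/4 + 33/100 → 29/50
merge 21/50 + 29/50 → 1
L = 13/100 + 19/100 + 1/4 + 33/100 + 21/50 + 29/50 + 1 = 29/10 = 2.9 bits/symbol.

2.9 bits/symbol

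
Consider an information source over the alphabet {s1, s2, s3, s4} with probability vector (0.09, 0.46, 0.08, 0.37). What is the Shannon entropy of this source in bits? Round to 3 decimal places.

1.650 bits

H = −Σ pᵢ log₂ pᵢ.
−0.09·log₂(0.09) = 0.3127
−0.46·log₂(0.46) = 0.5153
−0.08·log₂(0.08) = 0.2915
−0.37·log₂(0.37) = 0.5307
Sum ≈ 1.6502 → 1.650 bits.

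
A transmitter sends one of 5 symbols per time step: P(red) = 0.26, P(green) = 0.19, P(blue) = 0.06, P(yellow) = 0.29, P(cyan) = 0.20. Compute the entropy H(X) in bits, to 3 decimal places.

H = −Σ pᵢ log₂ pᵢ.
−0.26·log₂(0.26) = 0.5053
−0.19·log₂(0.19) = 0.4552
−0.06·log₂(0.06) = 0.2435
−0.29·log₂(0.29) = 0.5179
−0.20·log₂(0.20) = 0.4644
Sum ≈ 2.1863 → 2.186 bits.

2.186 bits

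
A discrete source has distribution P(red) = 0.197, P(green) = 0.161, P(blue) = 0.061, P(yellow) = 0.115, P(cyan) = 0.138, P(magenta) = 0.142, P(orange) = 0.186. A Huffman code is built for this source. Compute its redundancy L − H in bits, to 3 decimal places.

0.057 bits

Entropy H = −Σ p log₂ p ≈ 2.7364 bits.
Huffman merges: 61/1000+23/200→22/125; 69/500+71/500→7/25; 161/1000+22/125→337/1000; 93/500+197/1000→383/1000; 7/25+337/1000→617/1000; 383/1000+617/1000→1. L = 2793/1000 ≈ 2.7930.
L − H = 2.7930 − 2.7364 = 0.057 bits.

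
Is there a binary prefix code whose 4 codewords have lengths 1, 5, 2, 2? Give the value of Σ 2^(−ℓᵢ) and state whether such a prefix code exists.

With common denominator 2^5 = 32: Σ 2^(−ℓᵢ) = 16/32 + 1/32 + 8/32 + 8/32 = 33/32 = 1.03125.
Kraft's inequality requires Σ ≤ 1; here Σ = 1.03125 > 1, so no such prefix code exists.

1.03125; no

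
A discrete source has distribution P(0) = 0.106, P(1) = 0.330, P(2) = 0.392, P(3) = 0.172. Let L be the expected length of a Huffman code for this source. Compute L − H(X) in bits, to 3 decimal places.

Entropy H = −Σ p log₂ p ≈ 1.8375 bits.
Huffman merges: 53/500+43/250→139/500; 139/500+33/100→76/125; 49/125+76/125→1. L = 943/500 ≈ 1.8860.
L − H = 1.8860 − 1.8375 = 0.049 bits.

0.049 bits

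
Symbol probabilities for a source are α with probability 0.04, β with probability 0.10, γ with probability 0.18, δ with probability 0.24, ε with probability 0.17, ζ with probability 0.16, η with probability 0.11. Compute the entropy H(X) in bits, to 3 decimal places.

H = −Σ pᵢ log₂ pᵢ.
−0.04·log₂(0.04) = 0.1858
−0.10·log₂(0.10) = 0.3322
−0.18·log₂(0.18) = 0.4453
−0.24·log₂(0.24) = 0.4941
−0.17·log₂(0.17) = 0.4346
−0.16·log₂(0.16) = 0.4230
−0.11·log₂(0.11) = 0.3503
Sum ≈ 2.6653 → 2.665 bits.

2.665 bits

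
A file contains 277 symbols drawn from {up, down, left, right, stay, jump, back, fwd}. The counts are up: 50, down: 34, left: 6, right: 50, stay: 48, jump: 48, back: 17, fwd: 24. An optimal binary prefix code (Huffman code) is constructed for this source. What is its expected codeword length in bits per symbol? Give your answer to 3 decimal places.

Probabilities are the counts divided by 277.
Repeatedly combine the two least-probable nodes; the expected code length is the sum of the merged weights.
merge 6/277 + 17/277 → 23/277
merge 23/277 + 24/277 → 47/277
merge 34/277 + 47/277 → 81/277
merge 48/277 + 48/277 → 96/277
merge 50/277 + 50/277 → 100/277
merge 81/277 + 96/277 → 177/277
merge 100/277 + 177/277 → 1
L = 23/277 + 47/277 + 81/277 + 96/277 + 100/277 + 177/277 + 1 = 801/277 ≈ 2.892 bits/symbol.

2.892 bits/symbol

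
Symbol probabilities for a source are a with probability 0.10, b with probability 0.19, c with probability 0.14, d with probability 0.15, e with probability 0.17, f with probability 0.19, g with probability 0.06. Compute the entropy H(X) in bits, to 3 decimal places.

H = −Σ pᵢ log₂ pᵢ.
−0.10·log₂(0.10) = 0.3322
−0.19·log₂(0.19) = 0.4552
−0.14·log₂(0.14) = 0.3971
−0.15·log₂(0.15) = 0.4105
−0.17·log₂(0.17) = 0.4346
−0.19·log₂(0.19) = 0.4552
−0.06·log₂(0.06) = 0.2435
Sum ≈ 2.7284 → 2.728 bits.

2.728 bits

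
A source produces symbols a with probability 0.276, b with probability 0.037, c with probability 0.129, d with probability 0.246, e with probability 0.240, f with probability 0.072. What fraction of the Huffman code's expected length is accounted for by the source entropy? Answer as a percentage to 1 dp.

Entropy H = −Σ p log₂ p ≈ 2.3349 bits.
Huffman merges: 37/1000+9/125→109/1000; 109/1000+129/1000→119/500; 119/500+6/25→239/500; 123/500+69/250→261/500; 239/500+261/500→1. L = 2347/1000 ≈ 2.3470.
Efficiency = H/L = 2.3349/2.3470 = 99.5%.

99.5%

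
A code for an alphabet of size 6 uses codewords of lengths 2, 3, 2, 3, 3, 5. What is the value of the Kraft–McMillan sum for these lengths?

0.90625

With common denominator 2^5 = 32: Σ 2^(−ℓᵢ) = 8/32 + 4/32 + 8/32 + 4/32 + 4/32 + 1/32 = 29/32 = 0.90625.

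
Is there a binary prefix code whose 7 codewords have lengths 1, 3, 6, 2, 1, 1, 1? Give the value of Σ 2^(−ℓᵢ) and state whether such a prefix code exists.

2.390625; no

With common denominator 2^6 = 64: Σ 2^(−ℓᵢ) = 32/64 + 8/64 + 1/64 + 16/64 + 32/64 + 32/64 + 32/64 = 153/64 = 2.390625.
Kraft's inequality requires Σ ≤ 1; here Σ = 2.390625 > 1, so no such prefix code exists.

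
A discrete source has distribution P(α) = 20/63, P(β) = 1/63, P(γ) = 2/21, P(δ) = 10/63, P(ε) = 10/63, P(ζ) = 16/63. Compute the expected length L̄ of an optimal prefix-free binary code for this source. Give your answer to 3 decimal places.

2.381 bits/symbol

Repeatedly combine the two least-probable nodes; the expected code length is the sum of the merged weights.
merge 1/63 + 2/21 → 1/9
merge 1/9 + 10/63 → 17/63
merge 10/63 + 16/63 → 26/63
merge 17/63 + 20/63 → 37/63
merge 26/63 + 37/63 → 1
L = 1/9 + 17/63 + 26/63 + 37/63 + 1 = 50/21 ≈ 2.381 bits/symbol.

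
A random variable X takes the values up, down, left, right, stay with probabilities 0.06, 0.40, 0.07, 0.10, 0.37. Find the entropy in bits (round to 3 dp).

H = −Σ pᵢ log₂ pᵢ.
−0.06·log₂(0.06) = 0.2435
−0.40·log₂(0.40) = 0.5288
−0.07·log₂(0.07) = 0.2686
−0.10·log₂(0.10) = 0.3322
−0.37·log₂(0.37) = 0.5307
Sum ≈ 1.9038 → 1.904 bits.

1.904 bits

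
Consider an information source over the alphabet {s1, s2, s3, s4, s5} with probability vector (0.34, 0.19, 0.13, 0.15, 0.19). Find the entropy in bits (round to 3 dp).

2.233 bits

H = −Σ pᵢ log₂ pᵢ.
−0.34·log₂(0.34) = 0.5292
−0.19·log₂(0.19) = 0.4552
−0.13·log₂(0.13) = 0.3826
−0.15·log₂(0.15) = 0.4105
−0.19·log₂(0.19) = 0.4552
Sum ≈ 2.2328 → 2.233 bits.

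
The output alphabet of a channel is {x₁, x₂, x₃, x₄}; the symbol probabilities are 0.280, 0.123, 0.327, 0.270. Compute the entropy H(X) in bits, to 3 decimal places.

H = −Σ pᵢ log₂ pᵢ.
−0.280·log₂(0.280) = 0.5142
−0.123·log₂(0.123) = 0.3719
−0.327·log₂(0.327) = 0.5273
−0.270·log₂(0.270) = 0.5100
Sum ≈ 1.9234 → 1.923 bits.

1.923 bits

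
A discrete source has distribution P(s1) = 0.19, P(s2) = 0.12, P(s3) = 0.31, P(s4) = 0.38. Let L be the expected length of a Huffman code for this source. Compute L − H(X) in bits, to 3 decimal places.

0.053 bits

Entropy H = −Σ p log₂ p ≈ 1.8765 bits.
Huffman merges: 3/25+19/100→31/100; 31/100+31/100→31/50; 19/50+31/50→1. L = 193/100 ≈ 1.9300.
L − H = 1.9300 − 1.8765 = 0.053 bits.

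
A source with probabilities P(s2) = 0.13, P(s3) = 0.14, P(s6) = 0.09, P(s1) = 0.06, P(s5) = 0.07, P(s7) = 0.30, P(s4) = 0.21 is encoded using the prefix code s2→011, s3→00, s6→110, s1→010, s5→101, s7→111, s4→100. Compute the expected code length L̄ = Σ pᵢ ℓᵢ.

L̄ = Σ pᵢ·ℓᵢ = 0.13·3 + 0.14·2 + 0.09·3 + 0.06·3 + 0.07·3 + 0.30·3 + 0.21·3 = 2.86 bits/symbol.

2.86 bits/symbol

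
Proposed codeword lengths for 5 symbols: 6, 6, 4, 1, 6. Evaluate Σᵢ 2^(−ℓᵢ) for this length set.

0.609375

With common denominator 2^6 = 64: Σ 2^(−ℓᵢ) = 1/64 + 1/64 + 4/64 + 32/64 + 1/64 = 39/64 = 0.609375.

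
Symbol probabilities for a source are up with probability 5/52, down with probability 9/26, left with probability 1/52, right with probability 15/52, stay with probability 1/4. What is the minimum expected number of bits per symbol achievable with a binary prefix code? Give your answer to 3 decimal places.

2.115 bits/symbol

Repeatedly combine the two least-probable nodes; the expected code length is the sum of the merged weights.
merge 1/52 + 5/52 → 3/26
merge 3/26 + 1/4 → 19/52
merge 15/52 + 9/26 → 33/52
merge 19/52 + 33/52 → 1
L = 3/26 + 19/52 + 33/52 + 1 = 55/26 ≈ 2.115 bits/symbol.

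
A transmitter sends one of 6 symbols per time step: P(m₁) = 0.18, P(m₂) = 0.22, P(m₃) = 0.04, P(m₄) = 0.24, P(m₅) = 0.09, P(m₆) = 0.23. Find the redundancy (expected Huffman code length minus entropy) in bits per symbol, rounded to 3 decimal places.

Entropy H = −Σ p log₂ p ≈ 2.4061 bits.
Huffman merges: 1/25+9/100→13/100; 13/100+9/50→31/100; 11/50+23/100→9/20; 6/25+31/100→11/20; 9/20+11/20→1. L = 61/25 ≈ 2.4400.
L − H = 2.4400 − 2.4061 = 0.034 bits.

0.034 bits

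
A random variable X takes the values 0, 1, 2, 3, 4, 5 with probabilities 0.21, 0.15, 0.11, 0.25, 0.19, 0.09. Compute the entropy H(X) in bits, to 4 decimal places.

H = −Σ pᵢ log₂ pᵢ.
−0.21·log₂(0.21) = 0.4728
−0.15·log₂(0.15) = 0.4105
−0.11·log₂(0.11) = 0.3503
−0.25·log₂(0.25) = 0.5000
−0.19·log₂(0.19) = 0.4552
−0.09·log₂(0.09) = 0.3127
Sum ≈ 2.5015 → 2.5015 bits.

2.5015 bits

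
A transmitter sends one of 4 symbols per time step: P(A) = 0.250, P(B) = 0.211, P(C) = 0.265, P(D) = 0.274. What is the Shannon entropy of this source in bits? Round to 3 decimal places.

1.993 bits

H = −Σ pᵢ log₂ pᵢ.
−0.250·log₂(0.250) = 0.5000
−0.211·log₂(0.211) = 0.4736
−0.265·log₂(0.265) = 0.5077
−0.274·log₂(0.274) = 0.5118
Sum ≈ 1.9931 → 1.993 bits.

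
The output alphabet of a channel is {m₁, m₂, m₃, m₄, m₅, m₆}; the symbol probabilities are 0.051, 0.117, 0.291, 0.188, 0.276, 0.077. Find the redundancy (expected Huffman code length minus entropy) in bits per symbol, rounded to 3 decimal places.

0.023 bits

Entropy H = −Σ p log₂ p ≈ 2.3501 bits.
Huffman merges: 51/1000+77/1000→16/125; 117/1000+16/125→49/200; 47/250+49/200→433/1000; 69/250+291/1000→567/1000; 433/1000+567/1000→1. L = 2373/1000 ≈ 2.3730.
L − H = 2.3730 − 2.3501 = 0.023 bits.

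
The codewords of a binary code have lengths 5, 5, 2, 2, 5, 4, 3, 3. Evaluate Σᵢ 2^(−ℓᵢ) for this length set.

0.90625

With common denominator 2^5 = 32: Σ 2^(−ℓᵢ) = 1/32 + 1/32 + 8/32 + 8/32 + 1/32 + 2/32 + 4/32 + 4/32 = 29/32 = 0.90625.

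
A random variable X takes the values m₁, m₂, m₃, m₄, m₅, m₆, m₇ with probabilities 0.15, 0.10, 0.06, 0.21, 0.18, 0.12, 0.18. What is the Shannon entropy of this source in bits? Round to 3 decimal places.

2.717 bits

H = −Σ pᵢ log₂ pᵢ.
−0.15·log₂(0.15) = 0.4105
−0.10·log₂(0.10) = 0.3322
−0.06·log₂(0.06) = 0.2435
−0.21·log₂(0.21) = 0.4728
−0.18·log₂(0.18) = 0.4453
−0.12·log₂(0.12) = 0.3671
−0.18·log₂(0.18) = 0.4453
Sum ≈ 2.7168 → 2.717 bits.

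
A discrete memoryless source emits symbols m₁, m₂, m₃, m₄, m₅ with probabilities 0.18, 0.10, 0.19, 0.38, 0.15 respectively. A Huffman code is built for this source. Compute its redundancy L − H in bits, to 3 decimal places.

Entropy H = −Σ p log₂ p ≈ 2.1737 bits.
Huffman merges: 1/10+3/20→1/4; 9/50+19/100→37/100; 1/4+37/100→31/50; 19/50+31/50→1. L = 56/25 ≈ 2.2400.
L − H = 2.2400 − 2.1737 = 0.066 bits.

0.066 bits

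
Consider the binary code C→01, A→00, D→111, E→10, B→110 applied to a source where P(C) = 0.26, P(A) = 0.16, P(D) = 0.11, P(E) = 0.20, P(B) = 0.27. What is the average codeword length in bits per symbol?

2.38 bits/symbol

L̄ = Σ pᵢ·ℓᵢ = 0.26·2 + 0.16·2 + 0.11·3 + 0.20·2 + 0.27·3 = 2.38 bits/symbol.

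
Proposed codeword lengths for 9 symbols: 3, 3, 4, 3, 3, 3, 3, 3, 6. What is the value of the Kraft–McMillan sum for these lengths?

0.953125

With common denominator 2^6 = 64: Σ 2^(−ℓᵢ) = 8/64 + 8/64 + 4/64 + 8/64 + 8/64 + 8/64 + 8/64 + 8/64 + 1/64 = 61/64 = 0.953125.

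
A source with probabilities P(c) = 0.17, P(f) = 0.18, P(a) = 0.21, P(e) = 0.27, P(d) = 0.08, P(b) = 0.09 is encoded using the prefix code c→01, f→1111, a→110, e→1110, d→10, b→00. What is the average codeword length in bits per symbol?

L̄ = Σ pᵢ·ℓᵢ = 0.17·2 + 0.18·4 + 0.21·3 + 0.27·4 + 0.08·2 + 0.09·2 = 3.11 bits/symbol.

3.11 bits/symbol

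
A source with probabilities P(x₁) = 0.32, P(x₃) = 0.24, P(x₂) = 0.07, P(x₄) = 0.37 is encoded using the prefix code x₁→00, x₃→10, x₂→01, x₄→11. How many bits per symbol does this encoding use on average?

L̄ = Σ pᵢ·ℓᵢ = 0.32·2 + 0.24·2 + 0.07·2 + 0.37·2 = 2 bits/symbol.

2 bits/symbol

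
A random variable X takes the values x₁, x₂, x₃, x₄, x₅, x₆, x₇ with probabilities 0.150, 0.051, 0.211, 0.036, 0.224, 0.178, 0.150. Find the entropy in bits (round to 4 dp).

2.6130 bits

H = −Σ pᵢ log₂ pᵢ.
−0.150·log₂(0.150) = 0.4105
−0.051·log₂(0.051) = 0.2190
−0.211·log₂(0.211) = 0.4736
−0.036·log₂(0.036) = 0.1727
−0.224·log₂(0.224) = 0.4835
−0.178·log₂(0.178) = 0.4432
−0.150·log₂(0.150) = 0.4105
Sum ≈ 2.6130 → 2.6130 bits.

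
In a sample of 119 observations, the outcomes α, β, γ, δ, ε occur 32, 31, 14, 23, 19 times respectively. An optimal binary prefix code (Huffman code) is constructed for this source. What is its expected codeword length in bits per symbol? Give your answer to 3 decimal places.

2.277 bits/symbol

Probabilities are the counts divided by 119.
Repeatedly combine the two least-probable nodes; the expected code length is the sum of the merged weights.
merge 2/17 + 19/119 → 33/119
merge 23/119 + 31/119 → 54/119
merge 32/119 + 33/119 → 65/119
merge 54/119 + 65/119 → 1
L = 33/119 + 54/119 + 65/119 + 1 = 271/119 ≈ 2.277 bits/symbol.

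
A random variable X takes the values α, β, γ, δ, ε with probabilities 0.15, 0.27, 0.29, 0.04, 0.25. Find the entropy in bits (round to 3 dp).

2.124 bits

H = −Σ pᵢ log₂ pᵢ.
−0.15·log₂(0.15) = 0.4105
−0.27·log₂(0.27) = 0.5100
−0.29·log₂(0.29) = 0.5179
−0.04·log₂(0.04) = 0.1858
−0.25·log₂(0.25) = 0.5000
Sum ≈ 2.1242 → 2.124 bits.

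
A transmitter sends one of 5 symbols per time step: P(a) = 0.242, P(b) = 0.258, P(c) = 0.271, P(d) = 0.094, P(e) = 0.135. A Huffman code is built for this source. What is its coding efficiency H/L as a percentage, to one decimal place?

99.6%

Entropy H = −Σ p log₂ p ≈ 2.2208 bits.
Huffman merges: 47/500+27/200→229/1000; 229/1000+121/500→471/1000; 129/500+271/1000→529/1000; 471/1000+529/1000→1. L = 2229/1000 ≈ 2.2290.
Efficiency = H/L = 2.2208/2.2290 = 99.6%.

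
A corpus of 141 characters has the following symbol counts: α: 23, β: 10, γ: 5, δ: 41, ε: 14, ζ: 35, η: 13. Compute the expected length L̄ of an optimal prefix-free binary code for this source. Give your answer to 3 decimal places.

2.567 bits/symbol

Probabilities are the counts divided by 141.
Repeatedly combine the two least-probable nodes; the expected code length is the sum of the merged weights.
merge 5/141 + 10/141 → 5/47
merge 13/141 + 14/141 → 9/47
merge 5/47 + 23/141 → 38/141
merge 9/47 + 35/141 → 62/141
merge 38/141 + 41/141 → 79/141
merge 62/141 + 79/141 → 1
L = 5/47 + 9/47 + 38/141 + 62/141 + 79/141 + 1 = 362/141 ≈ 2.567 bits/symbol.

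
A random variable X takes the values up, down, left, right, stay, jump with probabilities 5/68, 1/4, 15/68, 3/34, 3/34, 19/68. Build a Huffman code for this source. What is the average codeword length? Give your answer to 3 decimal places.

2.412 bits/symbol

Repeatedly combine the two least-probable nodes; the expected code length is the sum of the merged weights.
merge 5/68 + 3/34 → 11/68
merge 3/34 + 11/68 → 1/4
merge 15/68 + 1/4 → 8/17
merge 1/4 + 19/68 → 9/17
merge 8/17 + 9/17 → 1
L = 11/68 + 1/4 + 8/17 + 9/17 + 1 = 41/17 ≈ 2.412 bits/symbol.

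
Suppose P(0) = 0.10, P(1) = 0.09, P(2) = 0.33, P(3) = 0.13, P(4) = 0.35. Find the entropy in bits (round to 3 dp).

H = −Σ pᵢ log₂ pᵢ.
−0.10·log₂(0.10) = 0.3322
−0.09·log₂(0.09) = 0.3127
−0.33·log₂(0.33) = 0.5278
−0.13·log₂(0.13) = 0.3826
−0.35·log₂(0.35) = 0.5301
Sum ≈ 2.0854 → 2.085 bits.

2.085 bits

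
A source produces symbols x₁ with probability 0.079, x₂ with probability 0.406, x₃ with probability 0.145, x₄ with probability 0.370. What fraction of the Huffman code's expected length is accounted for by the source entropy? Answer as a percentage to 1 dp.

Entropy H = −Σ p log₂ p ≈ 1.7520 bits.
Huffman merges: 79/1000+29/200→28/125; 28/125+37/100→297/500; 203/500+297/500→1. L = 909/500 ≈ 1.8180.
Efficiency = H/L = 1.7520/1.8180 = 96.4%.

96.4%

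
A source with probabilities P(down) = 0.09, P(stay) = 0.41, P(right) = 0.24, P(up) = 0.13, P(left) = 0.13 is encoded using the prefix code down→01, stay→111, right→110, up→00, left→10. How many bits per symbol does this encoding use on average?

2.65 bits/symbol

L̄ = Σ pᵢ·ℓᵢ = 0.09·2 + 0.41·3 + 0.24·3 + 0.13·2 + 0.13·2 = 2.65 bits/symbol.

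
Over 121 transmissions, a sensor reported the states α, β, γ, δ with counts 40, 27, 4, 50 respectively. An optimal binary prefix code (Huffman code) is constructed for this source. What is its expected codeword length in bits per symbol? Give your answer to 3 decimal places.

Probabilities are the counts divided by 121.
Repeatedly combine the two least-probable nodes; the expected code length is the sum of the merged weights.
merge 4/121 + 27/121 → 31/121
merge 31/121 + 40/121 → 71/121
merge 50/121 + 71/121 → 1
L = 31/121 + 71/121 + 1 = 223/121 ≈ 1.843 bits/symbol.

1.843 bits/symbol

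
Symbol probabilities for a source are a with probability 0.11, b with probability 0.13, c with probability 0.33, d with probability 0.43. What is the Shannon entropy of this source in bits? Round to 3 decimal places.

1.784 bits

H = −Σ pᵢ log₂ pᵢ.
−0.11·log₂(0.11) = 0.3503
−0.13·log₂(0.13) = 0.3826
−0.33·log₂(0.33) = 0.5278
−0.43·log₂(0.43) = 0.5236
Sum ≈ 1.7843 → 1.784 bits.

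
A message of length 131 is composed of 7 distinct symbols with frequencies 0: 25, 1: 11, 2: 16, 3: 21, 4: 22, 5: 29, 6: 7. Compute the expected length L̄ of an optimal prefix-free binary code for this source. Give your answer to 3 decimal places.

2.725 bits/symbol

Probabilities are the counts divided by 131.
Repeatedly combine the two least-probable nodes; the expected code length is the sum of the merged weights.
merge 7/131 + 11/131 → 18/131
merge 16/131 + 18/131 → 34/131
merge 21/131 + 22/131 → 43/131
merge 25/131 + 29/131 → 54/131
merge 34/131 + 43/131 → 77/131
merge 54/131 + 77/131 → 1
L = 18/131 + 34/131 + 43/131 + 54/131 + 77/131 + 1 = 357/131 ≈ 2.725 bits/symbol.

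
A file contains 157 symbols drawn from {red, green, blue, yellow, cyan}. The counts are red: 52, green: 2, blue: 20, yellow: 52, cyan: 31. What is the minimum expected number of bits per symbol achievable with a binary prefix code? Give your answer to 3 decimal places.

2.140 bits/symbol

Probabilities are the counts divided by 157.
Repeatedly combine the two least-probable nodes; the expected code length is the sum of the merged weights.
merge 2/157 + 20/157 → 22/157
merge 22/157 + 31/157 → 53/157
merge 52/157 + 52/157 → 104/157
merge 53/157 + 104/157 → 1
L = 22/157 + 53/157 + 104/157 + 1 = 336/157 ≈ 2.140 bits/symbol.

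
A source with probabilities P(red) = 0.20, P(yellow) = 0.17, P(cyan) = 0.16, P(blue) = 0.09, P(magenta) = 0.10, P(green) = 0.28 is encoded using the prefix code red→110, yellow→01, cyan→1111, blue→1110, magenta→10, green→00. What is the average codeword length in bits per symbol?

L̄ = Σ pᵢ·ℓᵢ = 0.20·3 + 0.17·2 + 0.16·4 + 0.09·4 + 0.10·2 + 0.28·2 = 2.7 bits/symbol.

2.7 bits/symbol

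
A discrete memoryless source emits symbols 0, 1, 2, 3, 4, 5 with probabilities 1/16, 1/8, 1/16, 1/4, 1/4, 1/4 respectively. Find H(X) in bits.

Each probability is a power of 1/2, so log₂(1/p) is an integer.
H = Σ p·log₂(1/p) = 1/16·4 + 1/8·3 + 1/16·4 + 1/4·2 + 1/4·2 + 1/4·2 = 2.375 bits.

2.375 bits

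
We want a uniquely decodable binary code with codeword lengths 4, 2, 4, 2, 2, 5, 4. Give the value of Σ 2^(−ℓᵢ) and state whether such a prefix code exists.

0.96875; yes

With common denominator 2^5 = 32: Σ 2^(−ℓᵢ) = 2/32 + 8/32 + 2/32 + 8/32 + 8/32 + 1/32 + 2/32 = 31/32 = 0.96875.
Kraft's inequality requires Σ ≤ 1; here Σ = 0.96875 ≤ 1, so such a prefix code exists.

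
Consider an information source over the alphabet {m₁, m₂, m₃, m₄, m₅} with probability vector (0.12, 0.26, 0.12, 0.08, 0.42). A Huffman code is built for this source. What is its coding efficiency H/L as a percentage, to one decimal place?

Entropy H = −Σ p log₂ p ≈ 2.0566 bits.
Huffman merges: 2/25+3/25→1/5; 3/25+1/5→8/25; 13/50+8/25→29/50; 21/50+29/50→1. L = 21/10 ≈ 2.1000.
Efficiency = H/L = 2.0566/2.1000 = 97.9%.

97.9%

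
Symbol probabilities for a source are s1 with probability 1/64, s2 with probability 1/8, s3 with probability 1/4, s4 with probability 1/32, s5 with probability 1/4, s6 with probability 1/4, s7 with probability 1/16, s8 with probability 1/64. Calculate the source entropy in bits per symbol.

Each probability is a power of 1/2, so log₂(1/p) is an integer.
H = Σ p·log₂(1/p) = 1/64·6 + 1/8·3 + 1/4·2 + 1/32·5 + 1/4·2 + 1/4·2 + 1/16·4 + 1/64·6 = 2.46875 bits.

2.46875 bits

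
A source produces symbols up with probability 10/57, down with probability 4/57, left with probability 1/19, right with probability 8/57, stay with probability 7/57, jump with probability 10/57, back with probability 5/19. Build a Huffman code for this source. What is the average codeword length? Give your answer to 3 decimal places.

Repeatedly combine the two least-probable nodes; the expected code length is the sum of the merged weights.
merge 1/19 + 4/57 → 7/57
merge 7/57 + 7/57 → 14/57
merge 8/57 + 10/57 → 6/19
merge 10/57 + 14/57 → 8/19
merge 5/19 + 6/19 → 11/19
merge 8/19 + 11/19 → 1
L = 7/57 + 14/57 + 6/19 + 8/19 + 11/19 + 1 = 51/19 ≈ 2.684 bits/symbol.

2.684 bits/symbol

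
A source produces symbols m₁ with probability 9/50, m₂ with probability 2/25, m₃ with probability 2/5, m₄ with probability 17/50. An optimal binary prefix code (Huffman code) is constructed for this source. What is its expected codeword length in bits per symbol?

Repeatedly combine the two least-probable nodes; the expected code length is the sum of the merged weights.
merge 2/25 + 9/50 → 13/50
merge 13/50 + 17/50 → 3/5
merge 2/5 + 3/5 → 1
L = 13/50 + 3/5 + 1 = 93/50 = 1.86 bits/symbol.

1.86 bits/symbol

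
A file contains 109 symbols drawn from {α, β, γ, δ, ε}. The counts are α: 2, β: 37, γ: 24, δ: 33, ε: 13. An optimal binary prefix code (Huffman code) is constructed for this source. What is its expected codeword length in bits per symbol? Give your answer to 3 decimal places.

Probabilities are the counts divided by 109.
Repeatedly combine the two least-probable nodes; the expected code length is the sum of the merged weights.
merge 2/109 + 13/109 → 15/109
merge 15/109 + 24/109 → 39/109
merge 33/109 + 37/109 → 70/109
merge 39/109 + 70/109 → 1
L = 15/109 + 39/109 + 70/109 + 1 = 233/109 ≈ 2.138 bits/symbol.

2.138 bits/symbol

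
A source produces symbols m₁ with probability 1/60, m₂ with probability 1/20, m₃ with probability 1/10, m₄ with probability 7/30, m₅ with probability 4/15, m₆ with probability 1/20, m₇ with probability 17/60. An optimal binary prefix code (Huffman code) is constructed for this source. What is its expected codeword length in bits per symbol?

2.4 bits/symbol

Repeatedly combine the two least-probable nodes; the expected code length is the sum of the merged weights.
merge 1/60 + 1/20 → 1/15
merge 1/20 + 1/15 → 7/60
merge 1/10 + 7/60 → 13/60
merge 13/60 + 7/30 → 9/20
merge 4/15 + 17/60 → 11/20
merge 9/20 + 11/20 → 1
L = 1/15 + 7/60 + 13/60 + 9/20 + 11/20 + 1 = 12/5 = 2.4 bits/symbol.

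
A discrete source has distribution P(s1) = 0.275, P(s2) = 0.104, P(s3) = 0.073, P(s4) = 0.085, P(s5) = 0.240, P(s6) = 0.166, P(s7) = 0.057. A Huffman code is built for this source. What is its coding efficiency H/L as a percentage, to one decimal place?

Entropy H = −Σ p log₂ p ≈ 2.5895 bits.
Huffman merges: 57/1000+73/1000→13/100; 17/200+13/125→189/1000; 13/100+83/500→37/125; 189/1000+6/25→429/1000; 11/40+37/125→571/1000; 429/1000+571/1000→1. L = 523/200 ≈ 2.6150.
Efficiency = H/L = 2.5895/2.6150 = 99.0%.

99.0%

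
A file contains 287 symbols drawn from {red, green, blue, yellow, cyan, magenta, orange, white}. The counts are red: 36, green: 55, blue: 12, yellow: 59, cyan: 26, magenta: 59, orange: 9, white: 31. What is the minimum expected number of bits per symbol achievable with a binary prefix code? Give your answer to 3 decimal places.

Probabilities are the counts divided by 287.
Repeatedly combine the two least-probable nodes; the expected code length is the sum of the merged weights.
merge 9/287 + 12/287 → 3/41
merge 3/41 + 26/287 → 47/287
merge 31/287 + 36/287 → 67/287
merge 47/287 + 55/287 → 102/287
merge 59/287 + 59/287 → 118/287
merge 67/287 + 102/287 → 169/287
merge 118/287 + 169/287 → 1
L = 3/41 + 47/287 + 67/287 + 102/287 + 118/287 + 169/287 + 1 = 811/287 ≈ 2.826 bits/symbol.

2.826 bits/symbol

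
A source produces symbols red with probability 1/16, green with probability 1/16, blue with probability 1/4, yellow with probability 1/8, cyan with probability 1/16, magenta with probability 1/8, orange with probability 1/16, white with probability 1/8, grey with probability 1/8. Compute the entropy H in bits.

Each probability is a power of 1/2, so log₂(1/p) is an integer.
H = Σ p·log₂(1/p) = 1/16·4 + 1/16·4 + 1/4·2 + 1/8·3 + 1/16·4 + 1/8·3 + 1/16·4 + 1/8·3 + 1/8·3 = 3 bits.

3 bits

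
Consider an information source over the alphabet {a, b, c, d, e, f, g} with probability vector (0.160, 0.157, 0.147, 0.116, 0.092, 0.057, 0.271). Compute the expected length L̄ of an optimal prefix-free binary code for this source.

Repeatedly combine the two least-probable nodes; the expected code length is the sum of the merged weights.
merge 57/1000 + 23/250 → 149/1000
merge 29/250 + 147/1000 → 263/1000
merge 149/1000 + 157/1000 → 153/500
merge 4/25 + 263/1000 → 423/1000
merge 271/1000 + 153/500 → 577/1000
merge 423/1000 + 577/1000 → 1
L = 149/1000 + 263/1000 + 153/500 + 423/1000 + 577/1000 + 1 = 1359/500 = 2.718 bits/symbol.

2.718 bits/symbol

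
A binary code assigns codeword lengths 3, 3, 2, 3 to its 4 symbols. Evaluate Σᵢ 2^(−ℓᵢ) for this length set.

With common denominator 2^3 = 8: Σ 2^(−ℓᵢ) = 1/8 + 1/8 + 2/8 + 1/8 = 5/8 = 0.625.

0.625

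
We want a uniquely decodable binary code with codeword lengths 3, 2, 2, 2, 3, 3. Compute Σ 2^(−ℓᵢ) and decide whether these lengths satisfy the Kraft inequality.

With common denominator 2^3 = 8: Σ 2^(−ℓᵢ) = 1/8 + 2/8 + 2/8 + 2/8 + 1/8 + 1/8 = 9/8 = 1.125.
Kraft's inequality requires Σ ≤ 1; here Σ = 1.125 > 1, so no such prefix code exists.

1.125; no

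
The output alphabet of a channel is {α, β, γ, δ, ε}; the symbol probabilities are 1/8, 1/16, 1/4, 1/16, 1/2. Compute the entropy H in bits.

1.875 bits

Each probability is a power of 1/2, so log₂(1/p) is an integer.
H = Σ p·log₂(1/p) = 1/8·3 + 1/16·4 + 1/4·2 + 1/16·4 + 1/2·1 = 1.875 bits.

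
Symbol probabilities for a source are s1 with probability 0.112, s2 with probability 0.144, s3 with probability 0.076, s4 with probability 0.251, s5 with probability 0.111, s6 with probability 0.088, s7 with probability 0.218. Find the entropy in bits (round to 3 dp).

H = −Σ pᵢ log₂ pᵢ.
−0.112·log₂(0.112) = 0.3537
−0.144·log₂(0.144) = 0.4026
−0.076·log₂(0.076) = 0.2826
−0.251·log₂(0.251) = 0.5006
−0.111·log₂(0.111) = 0.3520
−0.088·log₂(0.088) = 0.3086
−0.218·log₂(0.218) = 0.4791
Sum ≈ 2.6791 → 2.679 bits.

2.679 bits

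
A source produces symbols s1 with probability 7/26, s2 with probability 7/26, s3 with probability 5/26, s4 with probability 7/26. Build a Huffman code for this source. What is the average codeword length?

Repeatedly combine the two least-probable nodes; the expected code length is the sum of the merged weights.
merge 5/26 + 7/26 → 6/13
merge 7/26 + 7/26 → 7/13
merge 6/13 + 7/13 → 1
L = 6/13 + 7/13 + 1 = 2 bits/symbol.

2 bits/symbol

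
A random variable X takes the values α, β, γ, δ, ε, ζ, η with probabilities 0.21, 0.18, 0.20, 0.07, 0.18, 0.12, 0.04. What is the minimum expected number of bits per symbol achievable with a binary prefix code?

Repeatedly combine the two least-probable nodes; the expected code length is the sum of the merged weights.
merge 1/25 + 7/100 → 11/100
merge 11/100 + 3/25 → 23/100
merge 9/50 + 9/50 → 9/25
merge 1/5 + 21/100 → 41/100
merge 23/100 + 9/25 → 59/100
merge 41/100 + 59/100 → 1
L = 11/100 + 23/100 + 9/25 + 41/100 + 59/100 + 1 = 27/10 = 2.7 bits/symbol.

2.7 bits/symbol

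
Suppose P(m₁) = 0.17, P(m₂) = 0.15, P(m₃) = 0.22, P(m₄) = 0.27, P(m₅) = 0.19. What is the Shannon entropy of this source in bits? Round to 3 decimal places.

2.291 bits

H = −Σ pᵢ log₂ pᵢ.
−0.17·log₂(0.17) = 0.4346
−0.15·log₂(0.15) = 0.4105
−0.22·log₂(0.22) = 0.4806
−0.27·log₂(0.27) = 0.5100
−0.19·log₂(0.19) = 0.4552
Sum ≈ 2.2910 → 2.291 bits.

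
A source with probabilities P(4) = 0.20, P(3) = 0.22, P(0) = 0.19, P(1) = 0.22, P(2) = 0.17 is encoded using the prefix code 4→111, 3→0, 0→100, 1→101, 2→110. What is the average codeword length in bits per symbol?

L̄ = Σ pᵢ·ℓᵢ = 0.20·3 + 0.22·1 + 0.19·3 + 0.22·3 + 0.17·3 = 2.56 bits/symbol.

2.56 bits/symbol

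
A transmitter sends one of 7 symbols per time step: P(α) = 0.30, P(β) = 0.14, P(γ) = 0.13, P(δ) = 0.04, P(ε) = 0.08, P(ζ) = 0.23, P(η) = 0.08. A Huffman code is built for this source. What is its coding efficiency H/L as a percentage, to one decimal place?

Entropy H = −Σ p log₂ p ≈ 2.5573 bits.
Huffman merges: 1/25+2/25→3/25; 2/25+3/25→1/5; 13/100+7/50→27/100; 1/5+23/100→43/100; 27/100+3/10→57/100; 43/100+57/100→1. L = 259/100 ≈ 2.5900.
Efficiency = H/L = 2.5573/2.5900 = 98.7%.

98.7%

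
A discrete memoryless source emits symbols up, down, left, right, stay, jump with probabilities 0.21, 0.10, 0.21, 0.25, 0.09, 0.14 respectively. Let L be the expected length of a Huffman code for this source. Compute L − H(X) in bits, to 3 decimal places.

0.032 bits

Entropy H = −Σ p log₂ p ≈ 2.4876 bits.
Huffman merges: 9/100+1/10→19/100; 7/50+19/100→33/100; 21/100+21/100→21/50; 1/4+33/100→29/50; 21/50+29/50→1. L = 63/25 ≈ 2.5200.
L − H = 2.5200 − 2.4876 = 0.032 bits.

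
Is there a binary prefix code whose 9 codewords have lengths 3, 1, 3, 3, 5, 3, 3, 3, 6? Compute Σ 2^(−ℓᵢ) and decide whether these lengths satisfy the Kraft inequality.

With common denominator 2^6 = 64: Σ 2^(−ℓᵢ) = 8/64 + 32/64 + 8/64 + 8/64 + 2/64 + 8/64 + 8/64 + 8/64 + 1/64 = 83/64 = 1.296875.
Kraft's inequality requires Σ ≤ 1; here Σ = 1.296875 > 1, so no such prefix code exists.

1.296875; no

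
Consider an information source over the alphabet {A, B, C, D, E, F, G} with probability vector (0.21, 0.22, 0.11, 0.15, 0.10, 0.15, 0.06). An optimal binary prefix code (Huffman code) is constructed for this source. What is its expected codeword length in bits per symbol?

2.73 bits/symbol

Repeatedly combine the two least-probable nodes; the expected code length is the sum of the merged weights.
merge 3/50 + 1/10 → 4/25
merge 11/100 + 3/20 → 13/50
merge 3/20 + 4/25 → 31/100
merge 21/100 + 11/50 → 43/100
merge 13/50 + 31/100 → 57/100
merge 43/100 + 57/100 → 1
L = 4/25 + 13/50 + 31/100 + 43/100 + 57/100 + 1 = 273/100 = 2.73 bits/symbol.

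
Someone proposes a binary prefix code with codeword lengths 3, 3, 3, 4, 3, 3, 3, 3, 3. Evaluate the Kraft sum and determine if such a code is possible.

1.0625; no

With common denominator 2^4 = 16: Σ 2^(−ℓᵢ) = 2/16 + 2/16 + 2/16 + 1/16 + 2/16 + 2/16 + 2/16 + 2/16 + 2/16 = 17/16 = 1.0625.
Kraft's inequality requires Σ ≤ 1; here Σ = 1.0625 > 1, so no such prefix code exists.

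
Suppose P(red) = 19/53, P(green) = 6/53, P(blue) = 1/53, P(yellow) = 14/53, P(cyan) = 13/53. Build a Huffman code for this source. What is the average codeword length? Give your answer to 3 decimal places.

2.132 bits/symbol

Repeatedly combine the two least-probable nodes; the expected code length is the sum of the merged weights.
merge 1/53 + 6/53 → 7/53
merge 7/53 + 13/53 → 20/53
merge 14/53 + 19/53 → 33/53
merge 20/53 + 33/53 → 1
L = 7/53 + 20/53 + 33/53 + 1 = 113/53 ≈ 2.132 bits/symbol.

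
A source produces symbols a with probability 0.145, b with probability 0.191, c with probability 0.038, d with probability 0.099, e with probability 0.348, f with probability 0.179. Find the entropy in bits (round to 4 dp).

H = −Σ pᵢ log₂ pᵢ.
−0.145·log₂(0.145) = 0.4040
−0.191·log₂(0.191) = 0.4562
−0.038·log₂(0.038) = 0.1793
−0.099·log₂(0.099) = 0.3303
−0.348·log₂(0.348) = 0.5299
−0.179·log₂(0.179) = 0.4443
Sum ≈ 2.3439 → 2.3439 bits.

2.3439 bits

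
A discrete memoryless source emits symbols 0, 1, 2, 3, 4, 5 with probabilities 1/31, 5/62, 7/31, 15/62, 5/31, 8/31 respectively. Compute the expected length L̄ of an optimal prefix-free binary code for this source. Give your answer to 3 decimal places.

Repeatedly combine the two least-probable nodes; the expected code length is the sum of the merged weights.
merge 1/31 + 5/62 → 7/62
merge 7/62 + 5/31 → 17/62
merge 7/31 + 15/62 → 29/62
merge 8/31 + 17/62 → 33/62
merge 29/62 + 33/62 → 1
L = 7/62 + 17/62 + 29/62 + 33/62 + 1 = 74/31 ≈ 2.387 bits/symbol.

2.387 bits/symbol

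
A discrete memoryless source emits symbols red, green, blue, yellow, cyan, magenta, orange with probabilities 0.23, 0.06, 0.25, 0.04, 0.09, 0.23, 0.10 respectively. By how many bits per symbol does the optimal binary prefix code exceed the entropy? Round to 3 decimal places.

0.031 bits

Entropy H = −Σ p log₂ p ≈ 2.5495 bits.
Huffman merges: 1/25+3/50→1/10; 9/100+1/10→19/100; 1/10+19/100→29/100; 23/100+23/100→23/50; 1/4+29/100→27/50; 23/50+27/50→1. L = 129/50 ≈ 2.5800.
L − H = 2.5800 − 2.5495 = 0.031 bits.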